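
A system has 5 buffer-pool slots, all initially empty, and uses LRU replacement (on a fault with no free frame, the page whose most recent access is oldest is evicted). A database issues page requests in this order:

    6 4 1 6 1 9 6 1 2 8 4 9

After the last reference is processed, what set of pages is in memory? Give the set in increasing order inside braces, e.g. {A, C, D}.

{1, 2, 4, 8, 9}

6 → miss, frames [6]
4 → miss, frames [6, 4]
1 → miss, frames [6, 4, 1]
6 → hit
1 → hit
9 → miss, frames [4, 6, 1, 9]
6 → hit
1 → hit
2 → miss, frames [4, 9, 6, 1, 2]
8 → miss, evict 4, frames [9, 6, 1, 2, 8]
4 → miss, evict 9, frames [6, 1, 2, 8, 4]
9 → miss, evict 6, frames [1, 2, 8, 4, 9]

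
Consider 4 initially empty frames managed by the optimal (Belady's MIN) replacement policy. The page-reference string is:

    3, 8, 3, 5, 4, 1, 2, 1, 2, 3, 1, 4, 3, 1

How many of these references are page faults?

6

3: miss, frames {3}
8: miss, frames {3,8}
3: hit
5: miss, frames {3,8,5}
4: miss, frames {3,8,5,4}
1: miss, evict 5, frames {3,8,4,1}
2: miss, evict 8, frames {3,4,1,2}
1: hit
2: hit
3: hit
1: hit
4: hit
3: hit
1: hit
Page faults: 6.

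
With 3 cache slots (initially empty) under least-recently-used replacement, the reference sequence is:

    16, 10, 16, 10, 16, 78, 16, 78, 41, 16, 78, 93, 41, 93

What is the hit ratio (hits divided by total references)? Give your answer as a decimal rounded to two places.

0.57

16 → miss, frames [16]
10 → miss, frames [16, 10]
16 → hit
10 → hit
16 → hit
78 → miss, frames [10, 16, 78]
16 → hit
78 → hit
41 → miss, evict 10, frames [16, 78, 41]
16 → hit
78 → hit
93 → miss, evict 41, frames [16, 78, 93]
41 → miss, evict 16, frames [78, 93, 41]
93 → hit
Hits: 8 of 14 references → 8/14 = 0.5714.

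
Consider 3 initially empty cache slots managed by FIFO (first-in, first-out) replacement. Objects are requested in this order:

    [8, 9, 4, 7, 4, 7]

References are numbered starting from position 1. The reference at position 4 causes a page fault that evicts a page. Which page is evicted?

8

pos 1: 8 -> miss, frames {8}
pos 2: 9 -> miss, frames {8,9}
pos 3: 4 -> miss, frames {8,9,4}
pos 4: 7 -> miss, evict 8, frames {9,4,7}
At position 4, page 8 is evicted.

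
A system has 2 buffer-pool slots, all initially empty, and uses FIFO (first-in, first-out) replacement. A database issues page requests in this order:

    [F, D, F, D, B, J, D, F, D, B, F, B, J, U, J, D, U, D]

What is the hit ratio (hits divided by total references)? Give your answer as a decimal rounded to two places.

F -> miss, frames [F]
D -> miss, frames [F, D]
F -> hit
D -> hit
B -> miss, evict F, frames [D, B]
J -> miss, evict D, frames [B, J]
D -> miss, evict B, frames [J, D]
F -> miss, evict J, frames [D, F]
D -> hit
B -> miss, evict D, frames [F, B]
F -> hit
B -> hit
J -> miss, evict F, frames [B, J]
U -> miss, evict B, frames [J, U]
J -> hit
D -> miss, evict J, frames [U, D]
U -> hit
D -> hit
Hits: 8 of 18 references → 8/18 = 0.4444.

0.44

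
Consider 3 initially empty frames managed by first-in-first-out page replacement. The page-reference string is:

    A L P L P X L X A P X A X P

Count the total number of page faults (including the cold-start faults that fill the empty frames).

A -> miss, frames (A)
L -> miss, frames (A L)
P -> miss, frames (A L P)
L -> hit
P -> hit
X -> miss, evict A, frames (L P X)
L -> hit
X -> hit
A -> miss, evict L, frames (P X A)
P -> hit
X -> hit
A -> hit
X -> hit
P -> hit
Page faults: 5.

5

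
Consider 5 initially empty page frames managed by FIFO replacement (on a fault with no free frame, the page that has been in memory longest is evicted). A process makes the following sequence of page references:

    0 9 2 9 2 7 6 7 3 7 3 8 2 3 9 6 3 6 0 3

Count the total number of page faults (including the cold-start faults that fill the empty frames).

0: fault, frames [0]
9: fault, frames [0, 9]
2: fault, frames [0, 9, 2]
9: hit
2: hit
7: fault, frames [0, 9, 2, 7]
6: fault, frames [0, 9, 2, 7, 6]
7: hit
3: fault, evict 0, frames [9, 2, 7, 6, 3]
7: hit
3: hit
8: fault, evict 9, frames [2, 7, 6, 3, 8]
2: hit
3: hit
9: fault, evict 2, frames [7, 6, 3, 8, 9]
6: hit
3: hit
6: hit
0: fault, evict 7, frames [6, 3, 8, 9, 0]
3: hit
Page faults: 9.

9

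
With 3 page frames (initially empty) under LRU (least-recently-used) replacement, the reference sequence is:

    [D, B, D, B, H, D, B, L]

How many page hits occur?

D: fault, frames {D}
B: fault, frames {D,B}
D: hit
B: hit
H: fault, frames {D,B,H}
D: hit
B: hit
L: fault, evict H, frames {D,B,L}
Hits: 4.

4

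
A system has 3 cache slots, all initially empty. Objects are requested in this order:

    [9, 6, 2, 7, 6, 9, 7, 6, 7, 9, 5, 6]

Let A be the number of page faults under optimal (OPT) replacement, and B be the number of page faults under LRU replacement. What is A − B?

Under OPT: F F F F . . . . . . F . → 5 faults.
Under LRU: F F F F . F . . . . F F → 7 faults.
A − B = 5 − 7 = -2.

-2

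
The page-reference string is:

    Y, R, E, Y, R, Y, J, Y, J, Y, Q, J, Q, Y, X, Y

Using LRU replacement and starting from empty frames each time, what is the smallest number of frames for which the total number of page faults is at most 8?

3

f=1: 16 faults
f=2: 10 faults
f=3: 6 faults
f=4: 6 faults
f=5: 6 faults
f=6: 6 faults
Smallest f with faults ≤ 8 is 3.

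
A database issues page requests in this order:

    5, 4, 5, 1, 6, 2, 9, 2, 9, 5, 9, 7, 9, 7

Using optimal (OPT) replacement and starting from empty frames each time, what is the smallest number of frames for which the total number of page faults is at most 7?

3

f=1: 14 faults
f=2: 8 faults
f=3: 7 faults
f=4: 7 faults
f=5: 7 faults
f=6: 7 faults
f=7: 7 faults
Smallest f with faults ≤ 7 is 3.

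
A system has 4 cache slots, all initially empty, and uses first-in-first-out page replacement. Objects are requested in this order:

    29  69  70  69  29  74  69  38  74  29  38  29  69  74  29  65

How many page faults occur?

29: fault, frames (29)
69: fault, frames (29 69)
70: fault, frames (29 69 70)
69: hit
29: hit
74: fault, frames (29 69 70 74)
69: hit
38: fault, evict 29, frames (69 70 74 38)
74: hit
29: fault, evict 69, frames (70 74 38 29)
38: hit
29: hit
69: fault, evict 70, frames (74 38 29 69)
74: hit
29: hit
65: fault, evict 74, frames (38 29 69 65)
Page faults: 8.

8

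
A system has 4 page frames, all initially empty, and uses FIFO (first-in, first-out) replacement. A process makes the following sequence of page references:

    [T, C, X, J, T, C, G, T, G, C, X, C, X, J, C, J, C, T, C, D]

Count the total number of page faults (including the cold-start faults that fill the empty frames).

T -> miss, frames {T}
C -> miss, frames {T,C}
X -> miss, frames {T,C,X}
J -> miss, frames {T,C,X,J}
T -> hit
C -> hit
G -> miss, evict T, frames {C,X,J,G}
T -> miss, evict C, frames {X,J,G,T}
G -> hit
C -> miss, evict X, frames {J,G,T,C}
X -> miss, evict J, frames {G,T,C,X}
C -> hit
X -> hit
J -> miss, evict G, frames {T,C,X,J}
C -> hit
J -> hit
C -> hit
T -> hit
C -> hit
D -> miss, evict T, frames {C,X,J,D}
Page faults: 10.

10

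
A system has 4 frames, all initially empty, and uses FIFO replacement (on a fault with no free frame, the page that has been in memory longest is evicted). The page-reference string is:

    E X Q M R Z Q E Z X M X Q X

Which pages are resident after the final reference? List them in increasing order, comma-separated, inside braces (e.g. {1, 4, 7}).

{E, M, Q, X}

E -> miss, frames {E}
X -> miss, frames {E,X}
Q -> miss, frames {E,X,Q}
M -> miss, frames {E,X,Q,M}
R -> miss, evict E, frames {X,Q,M,R}
Z -> miss, evict X, frames {Q,M,R,Z}
Q -> hit
E -> miss, evict Q, frames {M,R,Z,E}
Z -> hit
X -> miss, evict M, frames {R,Z,E,X}
M -> miss, evict R, frames {Z,E,X,M}
X -> hit
Q -> miss, evict Z, frames {E,X,M,Q}
X -> hit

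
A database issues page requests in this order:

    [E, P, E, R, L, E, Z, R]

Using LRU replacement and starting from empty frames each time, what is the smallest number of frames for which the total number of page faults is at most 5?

f=1: 8 faults
f=2: 7 faults
f=3: 6 faults
f=4: 5 faults
f=5: 5 faults
Smallest f with faults ≤ 5 is 4.

4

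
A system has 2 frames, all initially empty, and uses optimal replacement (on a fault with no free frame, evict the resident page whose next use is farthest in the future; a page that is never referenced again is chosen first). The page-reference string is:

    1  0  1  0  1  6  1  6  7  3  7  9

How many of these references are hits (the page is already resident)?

6

1: miss, frames [1]
0: miss, frames [1, 0]
1: hit
0: hit
1: hit
6: miss, evict 0, frames [1, 6]
1: hit
6: hit
7: miss, evict 6, frames [1, 7]
3: miss, evict 1, frames [7, 3]
7: hit
9: miss, evict 3, frames [7, 9]
Hits: 6.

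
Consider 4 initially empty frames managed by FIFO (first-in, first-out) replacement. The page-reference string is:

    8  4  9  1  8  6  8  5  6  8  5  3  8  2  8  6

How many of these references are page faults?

8 -> miss, frames [8]
4 -> miss, frames [8, 4]
9 -> miss, frames [8, 4, 9]
1 -> miss, frames [8, 4, 9, 1]
8 -> hit
6 -> miss, evict 8, frames [4, 9, 1, 6]
8 -> miss, evict 4, frames [9, 1, 6, 8]
5 -> miss, evict 9, frames [1, 6, 8, 5]
6 -> hit
8 -> hit
5 -> hit
3 -> miss, evict 1, frames [6, 8, 5, 3]
8 -> hit
2 -> miss, evict 6, frames [8, 5, 3, 2]
8 -> hit
6 -> miss, evict 8, frames [5, 3, 2, 6]
Page faults: 10.

10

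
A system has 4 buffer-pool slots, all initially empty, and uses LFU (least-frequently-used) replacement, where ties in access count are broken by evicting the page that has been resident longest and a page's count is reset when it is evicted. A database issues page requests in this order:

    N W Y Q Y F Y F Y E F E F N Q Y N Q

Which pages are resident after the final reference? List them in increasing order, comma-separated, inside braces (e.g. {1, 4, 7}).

{E, F, Q, Y}

N -> fault, frames [N]
W -> fault, frames [N, W]
Y -> fault, frames [N, W, Y]
Q -> fault, frames [N, W, Y, Q]
Y -> hit
F -> fault, evict N, frames [W, Y, Q, F]
Y -> hit
F -> hit
Y -> hit
E -> fault, evict W, frames [Y, Q, F, E]
F -> hit
E -> hit
F -> hit
N -> fault, evict Q, frames [Y, F, E, N]
Q -> fault, evict N, frames [Y, F, E, Q]
Y -> hit
N -> fault, evict Q, frames [Y, F, E, N]
Q -> fault, evict N, frames [Y, F, E, Q]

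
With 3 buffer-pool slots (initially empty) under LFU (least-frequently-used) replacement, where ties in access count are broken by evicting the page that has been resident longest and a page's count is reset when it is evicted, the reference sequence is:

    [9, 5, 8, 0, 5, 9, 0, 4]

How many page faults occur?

9 → miss, frames {9}
5 → miss, frames {9,5}
8 → miss, frames {9,5,8}
0 → miss, evict 9, frames {5,8,0}
5 → hit
9 → miss, evict 8, frames {5,0,9}
0 → hit
4 → miss, evict 9, frames {5,0,4}
Page faults: 6.

6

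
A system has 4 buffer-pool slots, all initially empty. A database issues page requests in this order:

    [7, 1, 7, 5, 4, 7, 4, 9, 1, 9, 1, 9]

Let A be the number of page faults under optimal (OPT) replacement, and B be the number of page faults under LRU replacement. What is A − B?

-1

Under OPT: F F . F F . . F . . . . → 5 faults.
Under LRU: F F . F F . . F F . . . → 6 faults.
A − B = 5 − 6 = -1.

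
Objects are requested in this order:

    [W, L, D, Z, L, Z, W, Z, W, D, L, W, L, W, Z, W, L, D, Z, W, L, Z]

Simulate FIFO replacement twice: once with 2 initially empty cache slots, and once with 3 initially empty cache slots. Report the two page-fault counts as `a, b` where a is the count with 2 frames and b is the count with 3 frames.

2 frames: F F F F F . F F . F F F . . F . F F F F F F → 17 faults.
3 frames: F F F F . . F . . . F . . . . . . F F F F . → 10 faults.
10 < 17: adding a frame reduced faults, as is typical.

17, 10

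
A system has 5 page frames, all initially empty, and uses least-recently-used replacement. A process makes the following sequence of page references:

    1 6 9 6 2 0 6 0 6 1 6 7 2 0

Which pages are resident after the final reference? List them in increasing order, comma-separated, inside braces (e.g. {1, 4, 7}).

1: miss, frames [1]
6: miss, frames [1, 6]
9: miss, frames [1, 6, 9]
6: hit
2: miss, frames [1, 9, 6, 2]
0: miss, frames [1, 9, 6, 2, 0]
6: hit
0: hit
6: hit
1: hit
6: hit
7: miss, evict 9, frames [2, 0, 1, 6, 7]
2: hit
0: hit

{0, 1, 2, 6, 7}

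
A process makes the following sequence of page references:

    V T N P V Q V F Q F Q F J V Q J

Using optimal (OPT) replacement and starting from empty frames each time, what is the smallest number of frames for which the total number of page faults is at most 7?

3

f=1: 16 faults
f=2: 9 faults
f=3: 7 faults
f=4: 7 faults
f=5: 7 faults
f=6: 7 faults
f=7: 7 faults
Smallest f with faults ≤ 7 is 3.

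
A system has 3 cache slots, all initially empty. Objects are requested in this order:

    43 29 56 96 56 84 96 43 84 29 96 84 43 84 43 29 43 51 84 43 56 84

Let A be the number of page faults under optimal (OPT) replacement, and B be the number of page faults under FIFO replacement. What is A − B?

Under OPT: F F F F . F . . . F . . F . . . . F . . F . → 9 faults.
Under FIFO: F F F F . F . F . F F F F . . F . F F F F . → 15 faults.
A − B = 9 − 15 = -6.

-6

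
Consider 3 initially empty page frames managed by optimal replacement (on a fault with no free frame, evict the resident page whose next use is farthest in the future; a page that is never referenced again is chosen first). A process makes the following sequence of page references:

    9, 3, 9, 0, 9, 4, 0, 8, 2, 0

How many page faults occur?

6

9 -> fault, frames {9}
3 -> fault, frames {9,3}
9 -> hit
0 -> fault, frames {9,3,0}
9 -> hit
4 -> fault, evict 3, frames {9,0,4}
0 -> hit
8 -> fault, evict 4, frames {9,0,8}
2 -> fault, evict 8, frames {9,0,2}
0 -> hit
Page faults: 6.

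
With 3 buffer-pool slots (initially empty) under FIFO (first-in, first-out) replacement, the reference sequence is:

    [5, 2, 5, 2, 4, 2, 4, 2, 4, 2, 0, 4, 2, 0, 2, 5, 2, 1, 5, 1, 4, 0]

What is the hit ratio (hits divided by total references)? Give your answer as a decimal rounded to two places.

5 → miss, frames {5}
2 → miss, frames {5,2}
5 → hit
2 → hit
4 → miss, frames {5,2,4}
2 → hit
4 → hit
2 → hit
4 → hit
2 → hit
0 → miss, evict 5, frames {2,4,0}
4 → hit
2 → hit
0 → hit
2 → hit
5 → miss, evict 2, frames {4,0,5}
2 → miss, evict 4, frames {0,5,2}
1 → miss, evict 0, frames {5,2,1}
5 → hit
1 → hit
4 → miss, evict 5, frames {2,1,4}
0 → miss, evict 2, frames {1,4,0}
Hits: 13 of 22 references → 13/22 = 0.5909.

0.59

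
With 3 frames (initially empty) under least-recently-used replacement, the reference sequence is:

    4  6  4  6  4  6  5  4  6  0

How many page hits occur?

4 → fault, frames (4)
6 → fault, frames (4 6)
4 → hit
6 → hit
4 → hit
6 → hit
5 → fault, frames (4 6 5)
4 → hit
6 → hit
0 → fault, evict 5, frames (4 6 0)
Hits: 6.

6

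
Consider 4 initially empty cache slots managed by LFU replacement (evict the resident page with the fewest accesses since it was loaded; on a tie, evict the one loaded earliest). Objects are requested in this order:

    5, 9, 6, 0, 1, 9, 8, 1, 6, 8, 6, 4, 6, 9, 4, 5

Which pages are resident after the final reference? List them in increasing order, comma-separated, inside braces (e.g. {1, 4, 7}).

5 → miss, frames (5)
9 → miss, frames (5 9)
6 → miss, frames (5 9 6)
0 → miss, frames (5 9 6 0)
1 → miss, evict 5, frames (9 6 0 1)
9 → hit
8 → miss, evict 6, frames (9 0 1 8)
1 → hit
6 → miss, evict 0, frames (9 1 8 6)
8 → hit
6 → hit
4 → miss, evict 9, frames (1 8 6 4)
6 → hit
9 → miss, evict 4, frames (1 8 6 9)
4 → miss, evict 9, frames (1 8 6 4)
5 → miss, evict 4, frames (1 8 6 5)

{1, 5, 6, 8}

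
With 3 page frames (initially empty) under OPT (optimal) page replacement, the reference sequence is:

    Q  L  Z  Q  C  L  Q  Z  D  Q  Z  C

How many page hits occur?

Q -> miss, frames (Q)
L -> miss, frames (Q L)
Z -> miss, frames (Q L Z)
Q -> hit
C -> miss, evict Z, frames (Q L C)
L -> hit
Q -> hit
Z -> miss, evict L, frames (Q C Z)
D -> miss, evict C, frames (Q Z D)
Q -> hit
Z -> hit
C -> miss, evict D, frames (Q Z C)
Hits: 5.

5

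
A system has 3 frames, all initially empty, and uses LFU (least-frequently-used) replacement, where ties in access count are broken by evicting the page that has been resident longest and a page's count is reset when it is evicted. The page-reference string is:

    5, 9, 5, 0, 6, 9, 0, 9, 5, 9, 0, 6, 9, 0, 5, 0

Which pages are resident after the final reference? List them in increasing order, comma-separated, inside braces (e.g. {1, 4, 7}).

5 -> fault, frames (5)
9 -> fault, frames (5 9)
5 -> hit
0 -> fault, frames (5 9 0)
6 -> fault, evict 9, frames (5 0 6)
9 -> fault, evict 0, frames (5 6 9)
0 -> fault, evict 6, frames (5 9 0)
9 -> hit
5 -> hit
9 -> hit
0 -> hit
6 -> fault, evict 0, frames (5 9 6)
9 -> hit
0 -> fault, evict 6, frames (5 9 0)
5 -> hit
0 -> hit

{0, 5, 9}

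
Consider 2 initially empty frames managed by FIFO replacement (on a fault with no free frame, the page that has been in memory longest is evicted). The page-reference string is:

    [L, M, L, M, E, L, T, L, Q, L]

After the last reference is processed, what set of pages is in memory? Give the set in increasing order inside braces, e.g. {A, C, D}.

L: miss, frames [L]
M: miss, frames [L, M]
L: hit
M: hit
E: miss, evict L, frames [M, E]
L: miss, evict M, frames [E, L]
T: miss, evict E, frames [L, T]
L: hit
Q: miss, evict L, frames [T, Q]
L: miss, evict T, frames [Q, L]

{L, Q}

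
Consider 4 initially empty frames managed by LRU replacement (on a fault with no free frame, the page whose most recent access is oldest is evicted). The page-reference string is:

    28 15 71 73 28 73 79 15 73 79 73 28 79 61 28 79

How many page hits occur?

9

28 → miss, frames (28)
15 → miss, frames (28 15)
71 → miss, frames (28 15 71)
73 → miss, frames (28 15 71 73)
28 → hit
73 → hit
79 → miss, evict 15, frames (71 28 73 79)
15 → miss, evict 71, frames (28 73 79 15)
73 → hit
79 → hit
73 → hit
28 → hit
79 → hit
61 → miss, evict 15, frames (73 28 79 61)
28 → hit
79 → hit
Hits: 9.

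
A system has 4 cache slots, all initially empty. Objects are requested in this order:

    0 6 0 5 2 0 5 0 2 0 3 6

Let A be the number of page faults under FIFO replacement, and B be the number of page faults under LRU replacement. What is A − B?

Under FIFO: F F . F F . . . . . F . → 5 faults.
Under LRU: F F . F F . . . . . F F → 6 faults.
A − B = 5 − 6 = -1.

-1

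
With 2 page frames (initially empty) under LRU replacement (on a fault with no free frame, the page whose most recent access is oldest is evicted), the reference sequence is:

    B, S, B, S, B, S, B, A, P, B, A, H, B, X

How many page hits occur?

B → miss, frames (B)
S → miss, frames (B S)
B → hit
S → hit
B → hit
S → hit
B → hit
A → miss, evict S, frames (B A)
P → miss, evict B, frames (A P)
B → miss, evict A, frames (P B)
A → miss, evict P, frames (B A)
H → miss, evict B, frames (A H)
B → miss, evict A, frames (H B)
X → miss, evict H, frames (B X)
Hits: 5.

5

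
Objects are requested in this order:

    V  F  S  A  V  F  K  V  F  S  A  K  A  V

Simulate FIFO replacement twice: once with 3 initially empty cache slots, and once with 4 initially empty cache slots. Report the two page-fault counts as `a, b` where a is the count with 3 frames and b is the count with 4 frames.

10, 11

3 frames: F F F F F F F . . F F . . F → 10 faults.
4 frames: F F F F . . F F F F F F . F → 11 faults.
11 > 10: adding a frame increased faults — Belady's anomaly.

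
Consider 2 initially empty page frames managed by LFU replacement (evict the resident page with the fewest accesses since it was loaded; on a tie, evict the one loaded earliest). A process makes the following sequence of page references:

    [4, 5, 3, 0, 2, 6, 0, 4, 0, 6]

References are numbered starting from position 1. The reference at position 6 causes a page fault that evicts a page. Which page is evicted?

0

pos 1: 4 -> fault, frames (4)
pos 2: 5 -> fault, frames (4 5)
pos 3: 3 -> fault, evict 4, frames (5 3)
pos 4: 0 -> fault, evict 5, frames (3 0)
pos 5: 2 -> fault, evict 3, frames (0 2)
pos 6: 6 -> fault, evict 0, frames (2 6)
At position 6, page 0 is evicted.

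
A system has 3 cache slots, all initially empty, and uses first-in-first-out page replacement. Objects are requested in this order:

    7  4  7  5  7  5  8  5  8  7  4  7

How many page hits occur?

6

7 -> miss, frames [7]
4 -> miss, frames [7, 4]
7 -> hit
5 -> miss, frames [7, 4, 5]
7 -> hit
5 -> hit
8 -> miss, evict 7, frames [4, 5, 8]
5 -> hit
8 -> hit
7 -> miss, evict 4, frames [5, 8, 7]
4 -> miss, evict 5, frames [8, 7, 4]
7 -> hit
Hits: 6.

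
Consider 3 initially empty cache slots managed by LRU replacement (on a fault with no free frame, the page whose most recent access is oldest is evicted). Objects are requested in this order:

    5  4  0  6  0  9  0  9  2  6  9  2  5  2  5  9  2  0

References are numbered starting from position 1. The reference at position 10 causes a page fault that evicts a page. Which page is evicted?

0

pos 1: 5: fault, frames [5]
pos 2: 4: fault, frames [5, 4]
pos 3: 0: fault, frames [5, 4, 0]
pos 4: 6: fault, evict 5, frames [4, 0, 6]
pos 5: 0: hit
pos 6: 9: fault, evict 4, frames [6, 0, 9]
pos 7: 0: hit
pos 8: 9: hit
pos 9: 2: fault, evict 6, frames [0, 9, 2]
pos 10: 6: fault, evict 0, frames [9, 2, 6]
At position 10, page 0 is evicted.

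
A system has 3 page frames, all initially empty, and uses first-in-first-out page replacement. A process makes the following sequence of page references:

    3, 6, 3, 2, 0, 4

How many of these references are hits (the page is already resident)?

3 -> miss, frames [3]
6 -> miss, frames [3, 6]
3 -> hit
2 -> miss, frames [3, 6, 2]
0 -> miss, evict 3, frames [6, 2, 0]
4 -> miss, evict 6, frames [2, 0, 4]
Hits: 1.

1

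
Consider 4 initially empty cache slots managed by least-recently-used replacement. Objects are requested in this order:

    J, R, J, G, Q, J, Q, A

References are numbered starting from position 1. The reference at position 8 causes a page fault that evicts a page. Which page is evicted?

R

pos 1: J -> fault, frames (J)
pos 2: R -> fault, frames (J R)
pos 3: J -> hit
pos 4: G -> fault, frames (R J G)
pos 5: Q -> fault, frames (R J G Q)
pos 6: J -> hit
pos 7: Q -> hit
pos 8: A -> fault, evict R, frames (G J Q A)
At position 8, page R is evicted.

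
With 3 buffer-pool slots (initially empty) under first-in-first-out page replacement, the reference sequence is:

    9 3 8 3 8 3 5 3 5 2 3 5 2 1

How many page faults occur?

9 -> fault, frames (9)
3 -> fault, frames (9 3)
8 -> fault, frames (9 3 8)
3 -> hit
8 -> hit
3 -> hit
5 -> fault, evict 9, frames (3 8 5)
3 -> hit
5 -> hit
2 -> fault, evict 3, frames (8 5 2)
3 -> fault, evict 8, frames (5 2 3)
5 -> hit
2 -> hit
1 -> fault, evict 5, frames (2 3 1)
Page faults: 7.

7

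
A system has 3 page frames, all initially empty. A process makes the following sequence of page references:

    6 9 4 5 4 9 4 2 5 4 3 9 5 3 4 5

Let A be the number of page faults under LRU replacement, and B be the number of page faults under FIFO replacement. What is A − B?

1

Under LRU: F F F F . . . F F . F F F . F . → 10 faults.
Under FIFO: F F F F . . . F . . F F F . F . → 9 faults.
A − B = 10 − 9 = 1.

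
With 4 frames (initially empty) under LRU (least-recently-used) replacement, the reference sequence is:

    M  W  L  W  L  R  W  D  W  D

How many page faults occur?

5

M: fault, frames (M)
W: fault, frames (M W)
L: fault, frames (M W L)
W: hit
L: hit
R: fault, frames (M W L R)
W: hit
D: fault, evict M, frames (L R W D)
W: hit
D: hit
Page faults: 5.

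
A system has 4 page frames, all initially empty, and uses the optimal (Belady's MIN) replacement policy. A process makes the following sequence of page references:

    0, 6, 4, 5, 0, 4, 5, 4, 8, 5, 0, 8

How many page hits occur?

7

0: miss, frames (0)
6: miss, frames (0 6)
4: miss, frames (0 6 4)
5: miss, frames (0 6 4 5)
0: hit
4: hit
5: hit
4: hit
8: miss, evict 4, frames (0 6 5 8)
5: hit
0: hit
8: hit
Hits: 7.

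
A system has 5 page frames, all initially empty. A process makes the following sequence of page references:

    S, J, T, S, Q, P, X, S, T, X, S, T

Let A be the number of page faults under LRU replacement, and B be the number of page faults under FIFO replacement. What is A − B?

-1

Under LRU: F F F . F F F . . . . . → 6 faults.
Under FIFO: F F F . F F F F . . . . → 7 faults.
A − B = 6 − 7 = -1.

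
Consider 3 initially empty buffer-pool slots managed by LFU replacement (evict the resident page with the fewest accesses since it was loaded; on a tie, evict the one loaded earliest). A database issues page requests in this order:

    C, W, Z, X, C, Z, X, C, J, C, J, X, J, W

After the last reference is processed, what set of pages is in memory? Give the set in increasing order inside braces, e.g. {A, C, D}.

{C, J, W}

C -> fault, frames {C}
W -> fault, frames {C,W}
Z -> fault, frames {C,W,Z}
X -> fault, evict C, frames {W,Z,X}
C -> fault, evict W, frames {Z,X,C}
Z -> hit
X -> hit
C -> hit
J -> fault, evict Z, frames {X,C,J}
C -> hit
J -> hit
X -> hit
J -> hit
W -> fault, evict X, frames {C,J,W}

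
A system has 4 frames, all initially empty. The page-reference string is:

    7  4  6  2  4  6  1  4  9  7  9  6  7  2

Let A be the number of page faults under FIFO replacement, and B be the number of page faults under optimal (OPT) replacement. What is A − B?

2

Under FIFO: F F F F . . F . F F . F . F → 9 faults.
Under OPT: F F F F . . F . F . . . . F → 7 faults.
A − B = 9 − 7 = 2.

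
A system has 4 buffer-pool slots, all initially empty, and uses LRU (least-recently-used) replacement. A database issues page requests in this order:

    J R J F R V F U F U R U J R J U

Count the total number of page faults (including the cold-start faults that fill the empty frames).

6

J → fault, frames (J)
R → fault, frames (J R)
J → hit
F → fault, frames (R J F)
R → hit
V → fault, frames (J F R V)
F → hit
U → fault, evict J, frames (R V F U)
F → hit
U → hit
R → hit
U → hit
J → fault, evict V, frames (F R U J)
R → hit
J → hit
U → hit
Page faults: 6.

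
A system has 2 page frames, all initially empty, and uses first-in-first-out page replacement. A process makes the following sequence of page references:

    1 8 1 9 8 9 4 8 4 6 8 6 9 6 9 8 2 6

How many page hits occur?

1: fault, frames (1)
8: fault, frames (1 8)
1: hit
9: fault, evict 1, frames (8 9)
8: hit
9: hit
4: fault, evict 8, frames (9 4)
8: fault, evict 9, frames (4 8)
4: hit
6: fault, evict 4, frames (8 6)
8: hit
6: hit
9: fault, evict 8, frames (6 9)
6: hit
9: hit
8: fault, evict 6, frames (9 8)
2: fault, evict 9, frames (8 2)
6: fault, evict 8, frames (2 6)
Hits: 8.

8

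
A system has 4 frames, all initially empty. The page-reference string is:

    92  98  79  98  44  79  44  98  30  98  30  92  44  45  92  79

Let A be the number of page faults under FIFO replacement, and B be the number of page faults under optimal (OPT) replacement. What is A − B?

1

Under FIFO: F F F . F . . . F . . F . F . F → 8 faults.
Under OPT: F F F . F . . . F . . . . F . F → 7 faults.
A − B = 8 − 7 = 1.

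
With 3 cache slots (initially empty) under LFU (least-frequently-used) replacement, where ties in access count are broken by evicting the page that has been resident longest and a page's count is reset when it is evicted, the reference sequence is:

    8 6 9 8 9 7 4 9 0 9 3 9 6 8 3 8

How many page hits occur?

8 → miss, frames [8]
6 → miss, frames [8, 6]
9 → miss, frames [8, 6, 9]
8 → hit
9 → hit
7 → miss, evict 6, frames [8, 9, 7]
4 → miss, evict 7, frames [8, 9, 4]
9 → hit
0 → miss, evict 4, frames [8, 9, 0]
9 → hit
3 → miss, evict 0, frames [8, 9, 3]
9 → hit
6 → miss, evict 3, frames [8, 9, 6]
8 → hit
3 → miss, evict 6, frames [8, 9, 3]
8 → hit
Hits: 7.

7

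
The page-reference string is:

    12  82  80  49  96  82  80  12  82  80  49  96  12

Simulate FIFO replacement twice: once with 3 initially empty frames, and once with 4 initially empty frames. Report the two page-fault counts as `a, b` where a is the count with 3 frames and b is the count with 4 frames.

10, 11

3 frames: F F F F F F F F . . F F . → 10 faults.
4 frames: F F F F F . . F F F F F F → 11 faults.
11 > 10: adding a frame increased faults — Belady's anomaly.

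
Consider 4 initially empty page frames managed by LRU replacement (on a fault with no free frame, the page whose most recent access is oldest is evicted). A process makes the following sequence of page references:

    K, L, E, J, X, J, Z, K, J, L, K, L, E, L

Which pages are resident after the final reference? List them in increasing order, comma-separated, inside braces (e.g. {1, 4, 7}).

{E, J, K, L}

K → fault, frames (K)
L → fault, frames (K L)
E → fault, frames (K L E)
J → fault, frames (K L E J)
X → fault, evict K, frames (L E J X)
J → hit
Z → fault, evict L, frames (E X J Z)
K → fault, evict E, frames (X J Z K)
J → hit
L → fault, evict X, frames (Z K J L)
K → hit
L → hit
E → fault, evict Z, frames (J K L E)
L → hit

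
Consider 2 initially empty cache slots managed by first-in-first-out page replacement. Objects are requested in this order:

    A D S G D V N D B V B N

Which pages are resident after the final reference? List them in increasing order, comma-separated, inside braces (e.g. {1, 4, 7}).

{N, V}

A -> fault, frames [A]
D -> fault, frames [A, D]
S -> fault, evict A, frames [D, S]
G -> fault, evict D, frames [S, G]
D -> fault, evict S, frames [G, D]
V -> fault, evict G, frames [D, V]
N -> fault, evict D, frames [V, N]
D -> fault, evict V, frames [N, D]
B -> fault, evict N, frames [D, B]
V -> fault, evict D, frames [B, V]
B -> hit
N -> fault, evict B, frames [V, N]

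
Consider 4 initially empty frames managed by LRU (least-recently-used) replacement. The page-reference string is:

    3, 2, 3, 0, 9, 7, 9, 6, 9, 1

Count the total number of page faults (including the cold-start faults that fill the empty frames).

7

3: fault, frames {3}
2: fault, frames {3,2}
3: hit
0: fault, frames {2,3,0}
9: fault, frames {2,3,0,9}
7: fault, evict 2, frames {3,0,9,7}
9: hit
6: fault, evict 3, frames {0,7,9,6}
9: hit
1: fault, evict 0, frames {7,6,9,1}
Page faults: 7.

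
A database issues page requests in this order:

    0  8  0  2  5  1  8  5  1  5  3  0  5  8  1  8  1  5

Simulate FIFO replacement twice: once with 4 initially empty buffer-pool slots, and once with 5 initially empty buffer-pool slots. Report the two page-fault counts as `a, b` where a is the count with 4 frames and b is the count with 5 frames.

4 frames: F F . F F F . . . . F F . F . . . F → 9 faults.
5 frames: F F . F F F . . . . F F . F . . . . → 8 faults.
8 < 9: adding a frame reduced faults, as is typical.

9, 8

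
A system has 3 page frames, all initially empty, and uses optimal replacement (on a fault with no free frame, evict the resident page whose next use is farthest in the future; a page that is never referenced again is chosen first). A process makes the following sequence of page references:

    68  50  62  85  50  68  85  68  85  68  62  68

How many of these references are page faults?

5

68 -> miss, frames (68)
50 -> miss, frames (68 50)
62 -> miss, frames (68 50 62)
85 -> miss, evict 62, frames (68 50 85)
50 -> hit
68 -> hit
85 -> hit
68 -> hit
85 -> hit
68 -> hit
62 -> miss, evict 85, frames (68 50 62)
68 -> hit
Page faults: 5.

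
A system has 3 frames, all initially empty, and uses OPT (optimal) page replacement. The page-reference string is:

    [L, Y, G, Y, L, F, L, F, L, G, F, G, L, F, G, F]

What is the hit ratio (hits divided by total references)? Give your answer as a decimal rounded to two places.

L: fault, frames [L]
Y: fault, frames [L, Y]
G: fault, frames [L, Y, G]
Y: hit
L: hit
F: fault, evict Y, frames [L, G, F]
L: hit
F: hit
L: hit
G: hit
F: hit
G: hit
L: hit
F: hit
G: hit
F: hit
Hits: 12 of 16 references → 12/16 = 0.7500.

0.75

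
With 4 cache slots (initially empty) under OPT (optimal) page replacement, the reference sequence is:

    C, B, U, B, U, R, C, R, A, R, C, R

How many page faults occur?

C → fault, frames (C)
B → fault, frames (C B)
U → fault, frames (C B U)
B → hit
U → hit
R → fault, frames (C B U R)
C → hit
R → hit
A → fault, evict U, frames (C B R A)
R → hit
C → hit
R → hit
Page faults: 5.

5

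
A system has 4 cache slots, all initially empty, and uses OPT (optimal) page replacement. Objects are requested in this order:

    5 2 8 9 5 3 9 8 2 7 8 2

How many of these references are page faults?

6

5 → fault, frames (5)
2 → fault, frames (5 2)
8 → fault, frames (5 2 8)
9 → fault, frames (5 2 8 9)
5 → hit
3 → fault, evict 5, frames (2 8 9 3)
9 → hit
8 → hit
2 → hit
7 → fault, evict 3, frames (2 8 9 7)
8 → hit
2 → hit
Page faults: 6.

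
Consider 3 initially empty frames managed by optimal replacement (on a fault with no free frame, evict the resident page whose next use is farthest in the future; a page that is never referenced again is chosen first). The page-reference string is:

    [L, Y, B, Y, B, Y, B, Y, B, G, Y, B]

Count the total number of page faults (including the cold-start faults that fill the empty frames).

4

L: fault, frames (L)
Y: fault, frames (L Y)
B: fault, frames (L Y B)
Y: hit
B: hit
Y: hit
B: hit
Y: hit
B: hit
G: fault, evict L, frames (Y B G)
Y: hit
B: hit
Page faults: 4.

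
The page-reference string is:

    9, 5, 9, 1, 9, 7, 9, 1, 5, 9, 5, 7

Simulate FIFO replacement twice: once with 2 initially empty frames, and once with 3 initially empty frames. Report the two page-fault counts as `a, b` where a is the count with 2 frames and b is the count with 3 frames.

2 frames: F F . F F F . F F F . F → 9 faults.
3 frames: F F . F . F F . F . . . → 6 faults.
6 < 9: adding a frame reduced faults, as is typical.

9, 6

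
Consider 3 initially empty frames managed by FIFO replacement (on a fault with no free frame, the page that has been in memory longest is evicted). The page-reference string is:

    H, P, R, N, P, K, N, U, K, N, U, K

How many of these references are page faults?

6

H: fault, frames (H)
P: fault, frames (H P)
R: fault, frames (H P R)
N: fault, evict H, frames (P R N)
P: hit
K: fault, evict P, frames (R N K)
N: hit
U: fault, evict R, frames (N K U)
K: hit
N: hit
U: hit
K: hit
Page faults: 6.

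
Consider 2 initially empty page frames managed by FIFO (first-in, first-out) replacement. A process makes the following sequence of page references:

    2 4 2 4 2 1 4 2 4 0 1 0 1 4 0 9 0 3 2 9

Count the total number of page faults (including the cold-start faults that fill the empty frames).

13

2: fault, frames [2]
4: fault, frames [2, 4]
2: hit
4: hit
2: hit
1: fault, evict 2, frames [4, 1]
4: hit
2: fault, evict 4, frames [1, 2]
4: fault, evict 1, frames [2, 4]
0: fault, evict 2, frames [4, 0]
1: fault, evict 4, frames [0, 1]
0: hit
1: hit
4: fault, evict 0, frames [1, 4]
0: fault, evict 1, frames [4, 0]
9: fault, evict 4, frames [0, 9]
0: hit
3: fault, evict 0, frames [9, 3]
2: fault, evict 9, frames [3, 2]
9: fault, evict 3, frames [2, 9]
Page faults: 13.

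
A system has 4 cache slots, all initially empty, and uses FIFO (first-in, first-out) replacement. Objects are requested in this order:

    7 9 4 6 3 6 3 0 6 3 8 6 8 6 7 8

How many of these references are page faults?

7 -> fault, frames {7}
9 -> fault, frames {7,9}
4 -> fault, frames {7,9,4}
6 -> fault, frames {7,9,4,6}
3 -> fault, evict 7, frames {9,4,6,3}
6 -> hit
3 -> hit
0 -> fault, evict 9, frames {4,6,3,0}
6 -> hit
3 -> hit
8 -> fault, evict 4, frames {6,3,0,8}
6 -> hit
8 -> hit
6 -> hit
7 -> fault, evict 6, frames {3,0,8,7}
8 -> hit
Page faults: 8.

8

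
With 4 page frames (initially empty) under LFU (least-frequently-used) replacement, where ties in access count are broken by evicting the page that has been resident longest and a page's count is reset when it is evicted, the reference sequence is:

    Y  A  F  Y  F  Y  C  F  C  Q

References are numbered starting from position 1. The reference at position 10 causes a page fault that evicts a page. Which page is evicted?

A

pos 1: Y: miss, frames {Y}
pos 2: A: miss, frames {Y,A}
pos 3: F: miss, frames {Y,A,F}
pos 4: Y: hit
pos 5: F: hit
pos 6: Y: hit
pos 7: C: miss, frames {Y,A,F,C}
pos 8: F: hit
pos 9: C: hit
pos 10: Q: miss, evict A, frames {Y,F,C,Q}
At position 10, page A is evicted.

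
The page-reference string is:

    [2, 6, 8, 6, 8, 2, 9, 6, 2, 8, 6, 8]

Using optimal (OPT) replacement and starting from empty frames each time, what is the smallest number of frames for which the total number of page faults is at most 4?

f=1: 12 faults
f=2: 7 faults
f=3: 5 faults
f=4: 4 faults
Smallest f with faults ≤ 4 is 4.

4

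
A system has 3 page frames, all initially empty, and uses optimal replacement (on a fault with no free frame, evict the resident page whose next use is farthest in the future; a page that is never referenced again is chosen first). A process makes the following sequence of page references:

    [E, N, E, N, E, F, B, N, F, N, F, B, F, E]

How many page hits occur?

E: miss, frames (E)
N: miss, frames (E N)
E: hit
N: hit
E: hit
F: miss, frames (E N F)
B: miss, evict E, frames (N F B)
N: hit
F: hit
N: hit
F: hit
B: hit
F: hit
E: miss, evict B, frames (N F E)
Hits: 9.

9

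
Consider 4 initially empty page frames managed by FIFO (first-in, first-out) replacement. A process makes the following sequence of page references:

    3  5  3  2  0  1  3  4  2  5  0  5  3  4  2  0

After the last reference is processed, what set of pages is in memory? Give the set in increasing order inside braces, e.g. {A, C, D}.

3: miss, frames (3)
5: miss, frames (3 5)
3: hit
2: miss, frames (3 5 2)
0: miss, frames (3 5 2 0)
1: miss, evict 3, frames (5 2 0 1)
3: miss, evict 5, frames (2 0 1 3)
4: miss, evict 2, frames (0 1 3 4)
2: miss, evict 0, frames (1 3 4 2)
5: miss, evict 1, frames (3 4 2 5)
0: miss, evict 3, frames (4 2 5 0)
5: hit
3: miss, evict 4, frames (2 5 0 3)
4: miss, evict 2, frames (5 0 3 4)
2: miss, evict 5, frames (0 3 4 2)
0: hit

{0, 2, 3, 4}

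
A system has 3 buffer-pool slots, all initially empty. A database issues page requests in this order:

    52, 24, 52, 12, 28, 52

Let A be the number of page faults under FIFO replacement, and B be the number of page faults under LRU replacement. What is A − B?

Under FIFO: F F . F F F → 5 faults.
Under LRU: F F . F F . → 4 faults.
A − B = 5 − 4 = 1.

1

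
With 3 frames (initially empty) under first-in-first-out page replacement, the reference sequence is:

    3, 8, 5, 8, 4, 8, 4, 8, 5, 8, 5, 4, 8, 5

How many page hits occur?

10

3 → fault, frames [3]
8 → fault, frames [3, 8]
5 → fault, frames [3, 8, 5]
8 → hit
4 → fault, evict 3, frames [8, 5, 4]
8 → hit
4 → hit
8 → hit
5 → hit
8 → hit
5 → hit
4 → hit
8 → hit
5 → hit
Hits: 10.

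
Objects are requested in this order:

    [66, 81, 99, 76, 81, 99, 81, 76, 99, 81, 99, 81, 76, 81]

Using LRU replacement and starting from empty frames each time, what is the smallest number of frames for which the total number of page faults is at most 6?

f=1: 14 faults
f=2: 10 faults
f=3: 4 faults
f=4: 4 faults
Smallest f with faults ≤ 6 is 3.

3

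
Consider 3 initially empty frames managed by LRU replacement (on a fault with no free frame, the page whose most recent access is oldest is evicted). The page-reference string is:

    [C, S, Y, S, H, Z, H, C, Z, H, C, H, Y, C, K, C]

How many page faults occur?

C → fault, frames {C}
S → fault, frames {C,S}
Y → fault, frames {C,S,Y}
S → hit
H → fault, evict C, frames {Y,S,H}
Z → fault, evict Y, frames {S,H,Z}
H → hit
C → fault, evict S, frames {Z,H,C}
Z → hit
H → hit
C → hit
H → hit
Y → fault, evict Z, frames {C,H,Y}
C → hit
K → fault, evict H, frames {Y,C,K}
C → hit
Page faults: 8.

8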